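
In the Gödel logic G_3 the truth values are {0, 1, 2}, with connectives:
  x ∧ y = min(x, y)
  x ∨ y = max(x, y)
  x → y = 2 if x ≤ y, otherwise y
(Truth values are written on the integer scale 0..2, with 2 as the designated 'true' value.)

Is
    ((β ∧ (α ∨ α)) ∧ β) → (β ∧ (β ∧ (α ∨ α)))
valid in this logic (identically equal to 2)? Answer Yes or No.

Yes

α = 0, β = 0 ↦ 2
α = 0, β = 1 ↦ 2
α = 0, β = 2 ↦ 2
α = 1, β = 0 ↦ 2
α = 1, β = 1 ↦ 2
α = 1, β = 2 ↦ 2
α = 2, β = 0 ↦ 2
α = 2, β = 1 ↦ 2
α = 2, β = 2 ↦ 2
Every assignment gives a value ≥ 2.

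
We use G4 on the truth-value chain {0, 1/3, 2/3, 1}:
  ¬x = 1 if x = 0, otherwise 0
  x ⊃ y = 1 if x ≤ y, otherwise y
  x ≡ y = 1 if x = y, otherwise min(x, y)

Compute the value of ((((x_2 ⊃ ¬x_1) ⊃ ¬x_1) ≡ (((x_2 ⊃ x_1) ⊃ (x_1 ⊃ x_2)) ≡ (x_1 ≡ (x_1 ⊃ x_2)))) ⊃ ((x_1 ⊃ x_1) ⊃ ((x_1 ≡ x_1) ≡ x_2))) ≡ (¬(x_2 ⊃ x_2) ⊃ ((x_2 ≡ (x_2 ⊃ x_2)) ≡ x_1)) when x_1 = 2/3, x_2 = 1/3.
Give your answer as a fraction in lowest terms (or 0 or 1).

¬x_1 = ¬2/3 = 0
x_2 ⊃ ¬x_1 = 1/3 ⊃ 0 = 0
¬x_1 = ¬2/3 = 0
(x_2 ⊃ ¬x_1) ⊃ ¬x_1 = 0 ⊃ 0 = 1
x_2 ⊃ x_1 = 1/3 ⊃ 2/3 = 1
x_1 ⊃ x_2 = 2/3 ⊃ 1/3 = 1/3
(x_2 ⊃ x_1) ⊃ (x_1 ⊃ x_2) = 1 ⊃ 1/3 = 1/3
x_1 ⊃ x_2 = 2/3 ⊃ 1/3 = 1/3
x_1 ≡ (x_1 ⊃ x_2) = 2/3 ≡ 1/3 = 1/3
((x_2 ⊃ x_1) ⊃ (x_1 ⊃ x_2)) ≡ (x_1 ≡ (x_1 ⊃ x_2)) = 1/3 ≡ 1/3 = 1
((x_2 ⊃ ¬x_1) ⊃ ¬x_1) ≡ (((x_2 ⊃ x_1) ⊃ (x_1 ⊃ x_2)) ≡ (x_1 ≡ (x_1 ⊃ x_2))) = 1 ≡ 1 = 1
x_1 ⊃ x_1 = 2/3 ⊃ 2/3 = 1
x_1 ≡ x_1 = 2/3 ≡ 2/3 = 1
(x_1 ≡ x_1) ≡ x_2 = 1 ≡ 1/3 = 1/3
(x_1 ⊃ x_1) ⊃ ((x_1 ≡ x_1) ≡ x_2) = 1 ⊃ 1/3 = 1/3
(((x_2 ⊃ ¬x_1) ⊃ ¬x_1) ≡ (((x_2 ⊃ x_1) ⊃ (x_1 ⊃ x_2)) ≡ (x_1 ≡ (x_1 ⊃ x_2)))) ⊃ ((x_1 ⊃ x_1) ⊃ ((x_1 ≡ x_1) ≡ x_2)) = 1 ⊃ 1/3 = 1/3
x_2 ⊃ x_2 = 1/3 ⊃ 1/3 = 1
¬(x_2 ⊃ x_2) = ¬1 = 0
x_2 ⊃ x_2 = 1/3 ⊃ 1/3 = 1
x_2 ≡ (x_2 ⊃ x_2) = 1/3 ≡ 1 = 1/3
(x_2 ≡ (x_2 ⊃ x_2)) ≡ x_1 = 1/3 ≡ 2/3 = 1/3
¬(x_2 ⊃ x_2) ⊃ ((x_2 ≡ (x_2 ⊃ x_2)) ≡ x_1) = 0 ⊃ 1/3 = 1
((((x_2 ⊃ ¬x_1) ⊃ ¬x_1) ≡ (((x_2 ⊃ x_1) ⊃ (x_1 ⊃ x_2)) ≡ (x_1 ≡ (x_1 ⊃ x_2)))) ⊃ ((x_1 ⊃ x_1) ⊃ ((x_1 ≡ x_1) ≡ x_2))) ≡ (¬(x_2 ⊃ x_2) ⊃ ((x_2 ≡ (x_2 ⊃ x_2)) ≡ x_1)) = 1/3 ≡ 1 = 1/3

1/3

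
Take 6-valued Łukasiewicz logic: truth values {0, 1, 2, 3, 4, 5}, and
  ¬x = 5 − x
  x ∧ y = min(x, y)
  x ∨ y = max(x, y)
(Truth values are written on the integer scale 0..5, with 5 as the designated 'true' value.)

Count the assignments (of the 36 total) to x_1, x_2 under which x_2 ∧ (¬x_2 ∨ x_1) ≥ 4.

4

value 5: 1 assignment (counts)
value 4: 3 assignments (counts)
value 3: 5 assignments
value 2: 11 assignments
value 1: 9 assignments
value 0: 7 assignments
So 4 of the 36 assignments meet the threshold.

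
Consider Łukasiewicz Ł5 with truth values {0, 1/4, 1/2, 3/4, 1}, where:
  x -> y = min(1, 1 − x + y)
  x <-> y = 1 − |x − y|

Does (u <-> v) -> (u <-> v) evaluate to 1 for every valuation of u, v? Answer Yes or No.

At u = 3/4, v = 1, for instance:
u <-> v = 3/4 <-> 1 = 3/4
(u <-> v) -> (u <-> v) = 3/4 -> 3/4 = 1
and checking the remaining 24 assignments likewise gives ≥ 1 in every case.

Yes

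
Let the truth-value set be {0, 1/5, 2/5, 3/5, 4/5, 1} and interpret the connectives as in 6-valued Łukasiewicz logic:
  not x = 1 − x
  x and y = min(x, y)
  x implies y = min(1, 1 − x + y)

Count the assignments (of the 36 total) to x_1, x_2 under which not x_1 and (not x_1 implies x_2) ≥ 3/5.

12

value 1: 1 assignment (counts)
value 4/5: 4 assignments (counts)
value 3/5: 7 assignments (counts)
value 2/5: 9 assignments
value 1/5: 8 assignments
value 0: 7 assignments
So 12 of the 36 assignments meet the threshold.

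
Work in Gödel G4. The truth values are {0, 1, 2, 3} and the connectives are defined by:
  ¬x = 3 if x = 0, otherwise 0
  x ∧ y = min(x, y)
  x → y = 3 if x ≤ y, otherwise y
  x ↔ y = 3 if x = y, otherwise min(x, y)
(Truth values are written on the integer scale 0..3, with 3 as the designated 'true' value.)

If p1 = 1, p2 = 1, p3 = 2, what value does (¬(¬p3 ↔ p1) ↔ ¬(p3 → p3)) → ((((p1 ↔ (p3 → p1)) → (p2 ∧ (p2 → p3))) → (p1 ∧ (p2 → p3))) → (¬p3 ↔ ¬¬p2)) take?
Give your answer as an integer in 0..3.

¬p3 = ¬2 = 0
¬p3 ↔ p1 = 0 ↔ 1 = 0
¬(¬p3 ↔ p1) = ¬0 = 3
p3 → p3 = 2 → 2 = 3
¬(p3 → p3) = ¬3 = 0
¬(¬p3 ↔ p1) ↔ ¬(p3 → p3) = 3 ↔ 0 = 0
p3 → p1 = 2 → 1 = 1
p1 ↔ (p3 → p1) = 1 ↔ 1 = 3
p2 → p3 = 1 → 2 = 3
p2 ∧ (p2 → p3) = 1 ∧ 3 = 1
(p1 ↔ (p3 → p1)) → (p2 ∧ (p2 → p3)) = 3 → 1 = 1
p2 → p3 = 1 → 2 = 3
p1 ∧ (p2 → p3) = 1 ∧ 3 = 1
((p1 ↔ (p3 → p1)) → (p2 ∧ (p2 → p3))) → (p1 ∧ (p2 → p3)) = 1 → 1 = 3
¬p3 = ¬2 = 0
¬p2 = ¬1 = 0
¬¬p2 = ¬0 = 3
¬p3 ↔ ¬¬p2 = 0 ↔ 3 = 0
(((p1 ↔ (p3 → p1)) → (p2 ∧ (p2 → p3))) → (p1 ∧ (p2 → p3))) → (¬p3 ↔ ¬¬p2) = 3 → 0 = 0
(¬(¬p3 ↔ p1) ↔ ¬(p3 → p3)) → ((((p1 ↔ (p3 → p1)) → (p2 ∧ (p2 → p3))) → (p1 ∧ (p2 → p3))) → (¬p3 ↔ ¬¬p2)) = 0 → 0 = 3

3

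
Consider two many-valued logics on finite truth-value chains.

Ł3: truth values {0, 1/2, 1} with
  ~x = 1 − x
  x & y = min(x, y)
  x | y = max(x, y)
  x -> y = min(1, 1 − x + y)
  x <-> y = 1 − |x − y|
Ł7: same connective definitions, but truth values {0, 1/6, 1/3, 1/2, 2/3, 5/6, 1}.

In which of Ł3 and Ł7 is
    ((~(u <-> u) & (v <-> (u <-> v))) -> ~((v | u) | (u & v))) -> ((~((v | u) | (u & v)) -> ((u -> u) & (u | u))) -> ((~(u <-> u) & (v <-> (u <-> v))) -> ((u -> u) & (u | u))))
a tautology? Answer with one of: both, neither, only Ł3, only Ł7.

both

In Ł3: every assignment gives 1 — tautology.
In Ł7: every assignment gives 1 — tautology.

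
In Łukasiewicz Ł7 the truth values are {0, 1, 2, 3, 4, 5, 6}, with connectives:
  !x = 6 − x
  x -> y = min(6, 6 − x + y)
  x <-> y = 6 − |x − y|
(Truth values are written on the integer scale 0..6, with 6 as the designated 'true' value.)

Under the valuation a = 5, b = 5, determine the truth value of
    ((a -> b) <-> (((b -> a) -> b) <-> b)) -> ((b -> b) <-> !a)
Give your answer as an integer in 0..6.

1

a -> b = 5 -> 5 = 6
b -> a = 5 -> 5 = 6
(b -> a) -> b = 6 -> 5 = 5
((b -> a) -> b) <-> b = 5 <-> 5 = 6
(a -> b) <-> (((b -> a) -> b) <-> b) = 6 <-> 6 = 6
b -> b = 5 -> 5 = 6
!a = !5 = 1
(b -> b) <-> !a = 6 <-> 1 = 1
((a -> b) <-> (((b -> a) -> b) <-> b)) -> ((b -> b) <-> !a) = 6 -> 1 = 1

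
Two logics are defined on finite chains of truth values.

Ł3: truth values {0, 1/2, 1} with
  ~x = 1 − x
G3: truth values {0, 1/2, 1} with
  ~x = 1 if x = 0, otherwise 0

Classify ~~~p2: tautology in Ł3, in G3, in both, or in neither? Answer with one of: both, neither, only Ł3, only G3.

neither

In Ł3: at p2 = 1/2 the value is 1/2 — not a tautology.
In G3: at p2 = 1/2 the value is 0 — not a tautology.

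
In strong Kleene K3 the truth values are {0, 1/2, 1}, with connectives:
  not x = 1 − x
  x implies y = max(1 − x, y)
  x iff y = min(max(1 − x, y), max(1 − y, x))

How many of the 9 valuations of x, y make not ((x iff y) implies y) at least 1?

x = 0, y = 0 ↦ 1  ≥
x = 0, y = 1/2 ↦ 1/2  <
x = 0, y = 1 ↦ 0  <
x = 1/2, y = 0 ↦ 1/2  <
x = 1/2, y = 1/2 ↦ 1/2  <
x = 1/2, y = 1 ↦ 0  <
x = 1, y = 0 ↦ 0  <
x = 1, y = 1/2 ↦ 1/2  <
x = 1, y = 1 ↦ 0  <
So 1 of the 9 assignments meets the threshold.

1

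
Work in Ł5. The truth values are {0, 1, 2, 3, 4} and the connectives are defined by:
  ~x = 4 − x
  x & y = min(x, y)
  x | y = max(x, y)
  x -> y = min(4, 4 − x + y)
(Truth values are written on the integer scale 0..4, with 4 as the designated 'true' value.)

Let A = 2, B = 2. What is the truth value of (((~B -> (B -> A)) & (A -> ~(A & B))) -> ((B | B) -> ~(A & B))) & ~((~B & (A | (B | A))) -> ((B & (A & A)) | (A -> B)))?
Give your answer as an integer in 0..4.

0

~B = ~2 = 2
B -> A = 2 -> 2 = 4
~B -> (B -> A) = 2 -> 4 = 4
A & B = 2 & 2 = 2
~(A & B) = ~2 = 2
A -> ~(A & B) = 2 -> 2 = 4
(~B -> (B -> A)) & (A -> ~(A & B)) = 4 & 4 = 4
B | B = 2 | 2 = 2
A & B = 2 & 2 = 2
~(A & B) = ~2 = 2
(B | B) -> ~(A & B) = 2 -> 2 = 4
((~B -> (B -> A)) & (A -> ~(A & B))) -> ((B | B) -> ~(A & B)) = 4 -> 4 = 4
~B = ~2 = 2
B | A = 2 | 2 = 2
A | (B | A) = 2 | 2 = 2
~B & (A | (B | A)) = 2 & 2 = 2
A & A = 2 & 2 = 2
B & (A & A) = 2 & 2 = 2
A -> B = 2 -> 2 = 4
(B & (A & A)) | (A -> B) = 2 | 4 = 4
(~B & (A | (B | A))) -> ((B & (A & A)) | (A -> B)) = 2 -> 4 = 4
~((~B & (A | (B | A))) -> ((B & (A & A)) | (A -> B))) = ~4 = 0
(((~B -> (B -> A)) & (A -> ~(A & B))) -> ((B | B) -> ~(A & B))) & ~((~B & (A | (B | A))) -> ((B & (A & A)) | (A -> B))) = 4 & 0 = 0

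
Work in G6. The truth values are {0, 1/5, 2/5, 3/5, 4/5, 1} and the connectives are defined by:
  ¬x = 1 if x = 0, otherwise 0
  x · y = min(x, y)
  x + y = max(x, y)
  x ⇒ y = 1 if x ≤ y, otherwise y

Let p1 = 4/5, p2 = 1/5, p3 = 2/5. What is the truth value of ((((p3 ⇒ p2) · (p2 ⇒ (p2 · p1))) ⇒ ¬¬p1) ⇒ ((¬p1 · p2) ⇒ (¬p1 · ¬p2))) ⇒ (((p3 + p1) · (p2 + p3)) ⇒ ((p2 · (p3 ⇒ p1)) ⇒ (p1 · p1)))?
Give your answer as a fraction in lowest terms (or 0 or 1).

1

p3 ⇒ p2 = 2/5 ⇒ 1/5 = 1/5
p2 · p1 = 1/5 · 4/5 = 1/5
p2 ⇒ (p2 · p1) = 1/5 ⇒ 1/5 = 1
(p3 ⇒ p2) · (p2 ⇒ (p2 · p1)) = 1/5 · 1 = 1/5
¬p1 = ¬4/5 = 0
¬¬p1 = ¬0 = 1
((p3 ⇒ p2) · (p2 ⇒ (p2 · p1))) ⇒ ¬¬p1 = 1/5 ⇒ 1 = 1
¬p1 = ¬4/5 = 0
¬p1 · p2 = 0 · 1/5 = 0
¬p1 = ¬4/5 = 0
¬p2 = ¬1/5 = 0
¬p1 · ¬p2 = 0 · 0 = 0
(¬p1 · p2) ⇒ (¬p1 · ¬p2) = 0 ⇒ 0 = 1
(((p3 ⇒ p2) · (p2 ⇒ (p2 · p1))) ⇒ ¬¬p1) ⇒ ((¬p1 · p2) ⇒ (¬p1 · ¬p2)) = 1 ⇒ 1 = 1
p3 + p1 = 2/5 + 4/5 = 4/5
p2 + p3 = 1/5 + 2/5 = 2/5
(p3 + p1) · (p2 + p3) = 4/5 · 2/5 = 2/5
p3 ⇒ p1 = 2/5 ⇒ 4/5 = 1
p2 · (p3 ⇒ p1) = 1/5 · 1 = 1/5
p1 · p1 = 4/5 · 4/5 = 4/5
(p2 · (p3 ⇒ p1)) ⇒ (p1 · p1) = 1/5 ⇒ 4/5 = 1
((p3 + p1) · (p2 + p3)) ⇒ ((p2 · (p3 ⇒ p1)) ⇒ (p1 · p1)) = 2/5 ⇒ 1 = 1
((((p3 ⇒ p2) · (p2 ⇒ (p2 · p1))) ⇒ ¬¬p1) ⇒ ((¬p1 · p2) ⇒ (¬p1 · ¬p2))) ⇒ (((p3 + p1) · (p2 + p3)) ⇒ ((p2 · (p3 ⇒ p1)) ⇒ (p1 · p1))) = 1 ⇒ 1 = 1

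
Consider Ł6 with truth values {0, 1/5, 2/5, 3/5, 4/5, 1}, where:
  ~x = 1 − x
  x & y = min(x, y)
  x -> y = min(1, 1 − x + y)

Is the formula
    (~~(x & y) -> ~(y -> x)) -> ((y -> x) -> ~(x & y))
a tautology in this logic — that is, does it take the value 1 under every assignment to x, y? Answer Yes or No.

At x = 1/5, y = 1, for instance:
x & y = 1/5 & 1 = 1/5
~(x & y) = ~1/5 = 4/5
~~(x & y) = ~4/5 = 1/5
y -> x = 1 -> 1/5 = 1/5
~(y -> x) = ~1/5 = 4/5
~~(x & y) -> ~(y -> x) = 1/5 -> 4/5 = 1
(y -> x) -> ~(x & y) = 1/5 -> 4/5 = 1
(~~(x & y) -> ~(y -> x)) -> ((y -> x) -> ~(x & y)) = 1 -> 1 = 1
and checking the remaining 35 assignments likewise gives ≥ 1 in every case.

Yes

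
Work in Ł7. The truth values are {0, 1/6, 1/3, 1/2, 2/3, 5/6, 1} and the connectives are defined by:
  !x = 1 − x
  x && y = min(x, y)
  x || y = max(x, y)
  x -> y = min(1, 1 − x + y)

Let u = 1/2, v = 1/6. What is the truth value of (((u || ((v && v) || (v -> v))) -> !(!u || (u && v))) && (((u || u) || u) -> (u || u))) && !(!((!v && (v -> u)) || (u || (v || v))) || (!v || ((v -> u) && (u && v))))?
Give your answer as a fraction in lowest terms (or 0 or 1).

v && v = 1/6 && 1/6 = 1/6
v -> v = 1/6 -> 1/6 = 1
(v && v) || (v -> v) = 1/6 || 1 = 1
u || ((v && v) || (v -> v)) = 1/2 || 1 = 1
!u = !1/2 = 1/2
u && v = 1/2 && 1/6 = 1/6
!u || (u && v) = 1/2 || 1/6 = 1/2
!(!u || (u && v)) = !1/2 = 1/2
(u || ((v && v) || (v -> v))) -> !(!u || (u && v)) = 1 -> 1/2 = 1/2
u || u = 1/2 || 1/2 = 1/2
(u || u) || u = 1/2 || 1/2 = 1/2
u || u = 1/2 || 1/2 = 1/2
((u || u) || u) -> (u || u) = 1/2 -> 1/2 = 1
((u || ((v && v) || (v -> v))) -> !(!u || (u && v))) && (((u || u) || u) -> (u || u)) = 1/2 && 1 = 1/2
!v = !1/6 = 5/6
v -> u = 1/6 -> 1/2 = 1
!v && (v -> u) = 5/6 && 1 = 5/6
v || v = 1/6 || 1/6 = 1/6
u || (v || v) = 1/2 || 1/6 = 1/2
(!v && (v -> u)) || (u || (v || v)) = 5/6 || 1/2 = 5/6
!((!v && (v -> u)) || (u || (v || v))) = !5/6 = 1/6
!v = !1/6 = 5/6
v -> u = 1/6 -> 1/2 = 1
u && v = 1/2 && 1/6 = 1/6
(v -> u) && (u && v) = 1 && 1/6 = 1/6
!v || ((v -> u) && (u && v)) = 5/6 || 1/6 = 5/6
!((!v && (v -> u)) || (u || (v || v))) || (!v || ((v -> u) && (u && v))) = 1/6 || 5/6 = 5/6
!(!((!v && (v -> u)) || (u || (v || v))) || (!v || ((v -> u) && (u && v)))) = !5/6 = 1/6
(((u || ((v && v) || (v -> v))) -> !(!u || (u && v))) && (((u || u) || u) -> (u || u))) && !(!((!v && (v -> u)) || (u || (v || v))) || (!v || ((v -> u) && (u && v)))) = 1/2 && 1/6 = 1/6

1/6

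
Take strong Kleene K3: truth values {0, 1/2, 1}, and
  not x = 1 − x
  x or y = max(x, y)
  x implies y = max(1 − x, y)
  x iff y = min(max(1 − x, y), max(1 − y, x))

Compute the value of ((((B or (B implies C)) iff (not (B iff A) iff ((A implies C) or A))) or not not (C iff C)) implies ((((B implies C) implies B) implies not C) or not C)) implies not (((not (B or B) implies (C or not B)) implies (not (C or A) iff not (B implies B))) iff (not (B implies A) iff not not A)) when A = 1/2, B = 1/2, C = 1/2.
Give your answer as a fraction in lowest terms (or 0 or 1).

1/2

B implies C = 1/2 implies 1/2 = 1/2
B or (B implies C) = 1/2 or 1/2 = 1/2
B iff A = 1/2 iff 1/2 = 1/2
not (B iff A) = not 1/2 = 1/2
A implies C = 1/2 implies 1/2 = 1/2
(A implies C) or A = 1/2 or 1/2 = 1/2
not (B iff A) iff ((A implies C) or A) = 1/2 iff 1/2 = 1/2
(B or (B implies C)) iff (not (B iff A) iff ((A implies C) or A)) = 1/2 iff 1/2 = 1/2
C iff C = 1/2 iff 1/2 = 1/2
not (C iff C) = not 1/2 = 1/2
not not (C iff C) = not 1/2 = 1/2
((B or (B implies C)) iff (not (B iff A) iff ((A implies C) or A))) or not not (C iff C) = 1/2 or 1/2 = 1/2
B implies C = 1/2 implies 1/2 = 1/2
(B implies C) implies B = 1/2 implies 1/2 = 1/2
not C = not 1/2 = 1/2
((B implies C) implies B) implies not C = 1/2 implies 1/2 = 1/2
not C = not 1/2 = 1/2
(((B implies C) implies B) implies not C) or not C = 1/2 or 1/2 = 1/2
(((B or (B implies C)) iff (not (B iff A) iff ((A implies C) or A))) or not not (C iff C)) implies ((((B implies C) implies B) implies not C) or not C) = 1/2 implies 1/2 = 1/2
B or B = 1/2 or 1/2 = 1/2
not (B or B) = not 1/2 = 1/2
not B = not 1/2 = 1/2
C or not B = 1/2 or 1/2 = 1/2
not (B or B) implies (C or not B) = 1/2 implies 1/2 = 1/2
C or A = 1/2 or 1/2 = 1/2
not (C or A) = not 1/2 = 1/2
B implies B = 1/2 implies 1/2 = 1/2
not (B implies B) = not 1/2 = 1/2
not (C or A) iff not (B implies B) = 1/2 iff 1/2 = 1/2
(not (B or B) implies (C or not B)) implies (not (C or A) iff not (B implies B)) = 1/2 implies 1/2 = 1/2
B implies A = 1/2 implies 1/2 = 1/2
not (B implies A) = not 1/2 = 1/2
not A = not 1/2 = 1/2
not not A = not 1/2 = 1/2
not (B implies A) iff not not A = 1/2 iff 1/2 = 1/2
((not (B or B) implies (C or not B)) implies (not (C or A) iff not (B implies B))) iff (not (B implies A) iff not not A) = 1/2 iff 1/2 = 1/2
not (((not (B or B) implies (C or not B)) implies (not (C or A) iff not (B implies B))) iff (not (B implies A) iff not not A)) = not 1/2 = 1/2
((((B or (B implies C)) iff (not (B iff A) iff ((A implies C) or A))) or not not (C iff C)) implies ((((B implies C) implies B) implies not C) or not C)) implies not (((not (B or B) implies (C or not B)) implies (not (C or A) iff not (B implies B))) iff (not (B implies A) iff not not A)) = 1/2 implies 1/2 = 1/2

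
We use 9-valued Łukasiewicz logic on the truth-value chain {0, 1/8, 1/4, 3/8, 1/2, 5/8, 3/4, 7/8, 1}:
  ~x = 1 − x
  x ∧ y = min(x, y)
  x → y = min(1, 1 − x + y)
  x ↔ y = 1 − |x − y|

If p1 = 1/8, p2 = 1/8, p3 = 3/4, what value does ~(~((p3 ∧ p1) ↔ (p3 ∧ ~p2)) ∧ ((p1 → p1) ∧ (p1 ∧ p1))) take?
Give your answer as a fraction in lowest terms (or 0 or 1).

p3 ∧ p1 = 3/4 ∧ 1/8 = 1/8
~p2 = ~1/8 = 7/8
p3 ∧ ~p2 = 3/4 ∧ 7/8 = 3/4
(p3 ∧ p1) ↔ (p3 ∧ ~p2) = 1/8 ↔ 3/4 = 3/8
~((p3 ∧ p1) ↔ (p3 ∧ ~p2)) = ~3/8 = 5/8
p1 → p1 = 1/8 → 1/8 = 1
p1 ∧ p1 = 1/8 ∧ 1/8 = 1/8
(p1 → p1) ∧ (p1 ∧ p1) = 1 ∧ 1/8 = 1/8
~((p3 ∧ p1) ↔ (p3 ∧ ~p2)) ∧ ((p1 → p1) ∧ (p1 ∧ p1)) = 5/8 ∧ 1/8 = 1/8
~(~((p3 ∧ p1) ↔ (p3 ∧ ~p2)) ∧ ((p1 → p1) ∧ (p1 ∧ p1))) = ~1/8 = 7/8

7/8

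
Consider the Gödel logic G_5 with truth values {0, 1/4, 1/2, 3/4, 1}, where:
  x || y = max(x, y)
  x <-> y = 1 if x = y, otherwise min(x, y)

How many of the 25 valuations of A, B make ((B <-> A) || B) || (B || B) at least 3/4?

value 1: 9 assignments (counts)
value 3/4: 4 assignments (counts)
value 1/2: 4 assignments
value 1/4: 4 assignments
value 0: 4 assignments
So 13 of the 25 assignments meet the threshold.

13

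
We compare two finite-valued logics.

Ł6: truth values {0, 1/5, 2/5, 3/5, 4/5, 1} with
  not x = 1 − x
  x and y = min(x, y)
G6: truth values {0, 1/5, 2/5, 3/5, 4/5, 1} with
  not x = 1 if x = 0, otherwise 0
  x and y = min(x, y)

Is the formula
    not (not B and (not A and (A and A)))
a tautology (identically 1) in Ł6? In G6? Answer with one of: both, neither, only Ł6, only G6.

only G6

In Ł6: at A = 1/5, B = 0 the value is 4/5 — not a tautology.
In G6: every assignment gives 1 — tautology.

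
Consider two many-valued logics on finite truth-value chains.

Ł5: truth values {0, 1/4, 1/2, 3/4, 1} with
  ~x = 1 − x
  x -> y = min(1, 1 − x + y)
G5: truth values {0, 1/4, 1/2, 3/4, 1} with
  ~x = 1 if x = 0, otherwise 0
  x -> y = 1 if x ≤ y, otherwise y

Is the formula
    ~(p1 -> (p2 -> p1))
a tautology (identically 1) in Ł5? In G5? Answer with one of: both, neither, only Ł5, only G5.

neither

In Ł5: at p1 = 0, p2 = 0 the value is 0 — not a tautology.
In G5: at p1 = 0, p2 = 0 the value is 0 — not a tautology.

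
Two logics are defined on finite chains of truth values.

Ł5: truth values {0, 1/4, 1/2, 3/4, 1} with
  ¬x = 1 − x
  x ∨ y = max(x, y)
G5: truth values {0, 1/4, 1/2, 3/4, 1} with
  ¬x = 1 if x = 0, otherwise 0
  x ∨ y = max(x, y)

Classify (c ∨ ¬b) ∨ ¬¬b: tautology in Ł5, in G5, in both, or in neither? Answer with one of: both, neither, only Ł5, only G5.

In Ł5: at b = 1/4, c = 0 the value is 3/4 — not a tautology.
In G5: every assignment gives 1 — tautology.

only G5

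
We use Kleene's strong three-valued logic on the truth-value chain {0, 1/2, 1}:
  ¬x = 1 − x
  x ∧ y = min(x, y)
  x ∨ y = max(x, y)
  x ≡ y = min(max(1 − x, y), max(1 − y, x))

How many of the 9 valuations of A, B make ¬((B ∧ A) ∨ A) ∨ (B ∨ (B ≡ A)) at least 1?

A = 0, B = 0 ↦ 1  ≥
A = 0, B = 1/2 ↦ 1  ≥
A = 0, B = 1 ↦ 1  ≥
A = 1/2, B = 0 ↦ 1/2  <
A = 1/2, B = 1/2 ↦ 1/2  <
A = 1/2, B = 1 ↦ 1  ≥
A = 1, B = 0 ↦ 0  <
A = 1, B = 1/2 ↦ 1/2  <
A = 1, B = 1 ↦ 1  ≥
So 5 of the 9 assignments meet the threshold.

5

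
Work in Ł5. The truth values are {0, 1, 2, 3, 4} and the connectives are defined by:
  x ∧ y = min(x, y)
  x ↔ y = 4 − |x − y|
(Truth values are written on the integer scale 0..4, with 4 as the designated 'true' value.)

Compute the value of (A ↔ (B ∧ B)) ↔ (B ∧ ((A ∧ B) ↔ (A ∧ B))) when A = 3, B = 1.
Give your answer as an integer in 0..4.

3

B ∧ B = 1 ∧ 1 = 1
A ↔ (B ∧ B) = 3 ↔ 1 = 2
A ∧ B = 3 ∧ 1 = 1
A ∧ B = 3 ∧ 1 = 1
(A ∧ B) ↔ (A ∧ B) = 1 ↔ 1 = 4
B ∧ ((A ∧ B) ↔ (A ∧ B)) = 1 ∧ 4 = 1
(A ↔ (B ∧ B)) ↔ (B ∧ ((A ∧ B) ↔ (A ∧ B))) = 2 ↔ 1 = 3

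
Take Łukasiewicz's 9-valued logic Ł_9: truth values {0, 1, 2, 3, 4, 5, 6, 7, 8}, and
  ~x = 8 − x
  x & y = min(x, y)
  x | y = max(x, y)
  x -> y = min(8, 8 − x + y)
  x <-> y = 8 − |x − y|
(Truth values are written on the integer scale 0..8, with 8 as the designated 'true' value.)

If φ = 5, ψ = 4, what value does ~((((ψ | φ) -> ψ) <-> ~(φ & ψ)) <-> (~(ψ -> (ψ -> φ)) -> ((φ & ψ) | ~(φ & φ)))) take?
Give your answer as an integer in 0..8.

3

ψ | φ = 4 | 5 = 5
(ψ | φ) -> ψ = 5 -> 4 = 7
φ & ψ = 5 & 4 = 4
~(φ & ψ) = ~4 = 4
((ψ | φ) -> ψ) <-> ~(φ & ψ) = 7 <-> 4 = 5
ψ -> φ = 4 -> 5 = 8
ψ -> (ψ -> φ) = 4 -> 8 = 8
~(ψ -> (ψ -> φ)) = ~8 = 0
φ & ψ = 5 & 4 = 4
φ & φ = 5 & 5 = 5
~(φ & φ) = ~5 = 3
(φ & ψ) | ~(φ & φ) = 4 | 3 = 4
~(ψ -> (ψ -> φ)) -> ((φ & ψ) | ~(φ & φ)) = 0 -> 4 = 8
(((ψ | φ) -> ψ) <-> ~(φ & ψ)) <-> (~(ψ -> (ψ -> φ)) -> ((φ & ψ) | ~(φ & φ))) = 5 <-> 8 = 5
~((((ψ | φ) -> ψ) <-> ~(φ & ψ)) <-> (~(ψ -> (ψ -> φ)) -> ((φ & ψ) | ~(φ & φ)))) = ~5 = 3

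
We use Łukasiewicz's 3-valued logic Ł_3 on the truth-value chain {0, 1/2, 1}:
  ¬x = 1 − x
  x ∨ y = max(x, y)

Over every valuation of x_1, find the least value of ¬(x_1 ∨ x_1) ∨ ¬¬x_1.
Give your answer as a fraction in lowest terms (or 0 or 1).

1/2

Take x_1 = 1/2:
x_1 ∨ x_1 = 1/2 ∨ 1/2 = 1/2
¬(x_1 ∨ x_1) = ¬1/2 = 1/2
¬x_1 = ¬1/2 = 1/2
¬¬x_1 = ¬1/2 = 1/2
¬(x_1 ∨ x_1) ∨ ¬¬x_1 = 1/2 ∨ 1/2 = 1/2
No assignment yields a value below 1/2, so this is the minimum.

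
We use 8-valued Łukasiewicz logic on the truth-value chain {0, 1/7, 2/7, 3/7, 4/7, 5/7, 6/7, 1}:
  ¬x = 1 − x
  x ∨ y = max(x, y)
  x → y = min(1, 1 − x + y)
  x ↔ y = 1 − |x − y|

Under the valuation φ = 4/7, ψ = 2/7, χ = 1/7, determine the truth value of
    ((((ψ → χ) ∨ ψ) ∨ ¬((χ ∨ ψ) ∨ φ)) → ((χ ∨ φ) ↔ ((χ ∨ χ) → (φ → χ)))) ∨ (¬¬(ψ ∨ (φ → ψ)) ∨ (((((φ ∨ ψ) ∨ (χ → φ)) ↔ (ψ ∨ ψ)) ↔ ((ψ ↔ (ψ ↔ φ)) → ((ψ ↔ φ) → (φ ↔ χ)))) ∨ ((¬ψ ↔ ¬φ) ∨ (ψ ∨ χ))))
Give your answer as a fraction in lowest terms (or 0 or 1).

5/7

ψ → χ = 2/7 → 1/7 = 6/7
(ψ → χ) ∨ ψ = 6/7 ∨ 2/7 = 6/7
χ ∨ ψ = 1/7 ∨ 2/7 = 2/7
(χ ∨ ψ) ∨ φ = 2/7 ∨ 4/7 = 4/7
¬((χ ∨ ψ) ∨ φ) = ¬4/7 = 3/7
((ψ → χ) ∨ ψ) ∨ ¬((χ ∨ ψ) ∨ φ) = 6/7 ∨ 3/7 = 6/7
χ ∨ φ = 1/7 ∨ 4/7 = 4/7
χ ∨ χ = 1/7 ∨ 1/7 = 1/7
φ → χ = 4/7 → 1/7 = 4/7
(χ ∨ χ) → (φ → χ) = 1/7 → 4/7 = 1
(χ ∨ φ) ↔ ((χ ∨ χ) → (φ → χ)) = 4/7 ↔ 1 = 4/7
(((ψ → χ) ∨ ψ) ∨ ¬((χ ∨ ψ) ∨ φ)) → ((χ ∨ φ) ↔ ((χ ∨ χ) → (φ → χ))) = 6/7 → 4/7 = 5/7
φ → ψ = 4/7 → 2/7 = 5/7
ψ ∨ (φ → ψ) = 2/7 ∨ 5/7 = 5/7
¬(ψ ∨ (φ → ψ)) = ¬5/7 = 2/7
¬¬(ψ ∨ (φ → ψ)) = ¬2/7 = 5/7
φ ∨ ψ = 4/7 ∨ 2/7 = 4/7
χ → φ = 1/7 → 4/7 = 1
(φ ∨ ψ) ∨ (χ → φ) = 4/7 ∨ 1 = 1
ψ ∨ ψ = 2/7 ∨ 2/7 = 2/7
((φ ∨ ψ) ∨ (χ → φ)) ↔ (ψ ∨ ψ) = 1 ↔ 2/7 = 2/7
ψ ↔ φ = 2/7 ↔ 4/7 = 5/7
ψ ↔ (ψ ↔ φ) = 2/7 ↔ 5/7 = 4/7
ψ ↔ φ = 2/7 ↔ 4/7 = 5/7
φ ↔ χ = 4/7 ↔ 1/7 = 4/7
(ψ ↔ φ) → (φ ↔ χ) = 5/7 → 4/7 = 6/7
(ψ ↔ (ψ ↔ φ)) → ((ψ ↔ φ) → (φ ↔ χ)) = 4/7 → 6/7 = 1
(((φ ∨ ψ) ∨ (χ → φ)) ↔ (ψ ∨ ψ)) ↔ ((ψ ↔ (ψ ↔ φ)) → ((ψ ↔ φ) → (φ ↔ χ))) = 2/7 ↔ 1 = 2/7
¬ψ = ¬2/7 = 5/7
¬φ = ¬4/7 = 3/7
¬ψ ↔ ¬φ = 5/7 ↔ 3/7 = 5/7
ψ ∨ χ = 2/7 ∨ 1/7 = 2/7
(¬ψ ↔ ¬φ) ∨ (ψ ∨ χ) = 5/7 ∨ 2/7 = 5/7
((((φ ∨ ψ) ∨ (χ → φ)) ↔ (ψ ∨ ψ)) ↔ ((ψ ↔ (ψ ↔ φ)) → ((ψ ↔ φ) → (φ ↔ χ)))) ∨ ((¬ψ ↔ ¬φ) ∨ (ψ ∨ χ)) = 2/7 ∨ 5/7 = 5/7
¬¬(ψ ∨ (φ → ψ)) ∨ (((((φ ∨ ψ) ∨ (χ → φ)) ↔ (ψ ∨ ψ)) ↔ ((ψ ↔ (ψ ↔ φ)) → ((ψ ↔ φ) → (φ ↔ χ)))) ∨ ((¬ψ ↔ ¬φ) ∨ (ψ ∨ χ))) = 5/7 ∨ 5/7 = 5/7
((((ψ → χ) ∨ ψ) ∨ ¬((χ ∨ ψ) ∨ φ)) → ((χ ∨ φ) ↔ ((χ ∨ χ) → (φ → χ)))) ∨ (¬¬(ψ ∨ (φ → ψ)) ∨ (((((φ ∨ ψ) ∨ (χ → φ)) ↔ (ψ ∨ ψ)) ↔ ((ψ ↔ (ψ ↔ φ)) → ((ψ ↔ φ) → (φ ↔ χ)))) ∨ ((¬ψ ↔ ¬φ) ∨ (ψ ∨ χ)))) = 5/7 ∨ 5/7 = 5/7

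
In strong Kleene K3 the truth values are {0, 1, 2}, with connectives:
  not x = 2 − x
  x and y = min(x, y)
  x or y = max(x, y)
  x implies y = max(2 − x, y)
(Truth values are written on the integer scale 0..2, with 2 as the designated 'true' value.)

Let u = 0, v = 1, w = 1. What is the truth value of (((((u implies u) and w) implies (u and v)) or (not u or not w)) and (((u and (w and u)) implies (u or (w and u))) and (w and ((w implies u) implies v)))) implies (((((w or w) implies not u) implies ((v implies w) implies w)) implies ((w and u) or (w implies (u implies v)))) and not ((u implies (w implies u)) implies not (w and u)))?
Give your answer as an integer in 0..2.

u implies u = 0 implies 0 = 2
(u implies u) and w = 2 and 1 = 1
u and v = 0 and 1 = 0
((u implies u) and w) implies (u and v) = 1 implies 0 = 1
not u = not 0 = 2
not w = not 1 = 1
not u or not w = 2 or 1 = 2
(((u implies u) and w) implies (u and v)) or (not u or not w) = 1 or 2 = 2
w and u = 1 and 0 = 0
u and (w and u) = 0 and 0 = 0
w and u = 1 and 0 = 0
u or (w and u) = 0 or 0 = 0
(u and (w and u)) implies (u or (w and u)) = 0 implies 0 = 2
w implies u = 1 implies 0 = 1
(w implies u) implies v = 1 implies 1 = 1
w and ((w implies u) implies v) = 1 and 1 = 1
((u and (w and u)) implies (u or (w and u))) and (w and ((w implies u) implies v)) = 2 and 1 = 1
((((u implies u) and w) implies (u and v)) or (not u or not w)) and (((u and (w and u)) implies (u or (w and u))) and (w and ((w implies u) implies v))) = 2 and 1 = 1
w or w = 1 or 1 = 1
not u = not 0 = 2
(w or w) implies not u = 1 implies 2 = 2
v implies w = 1 implies 1 = 1
(v implies w) implies w = 1 implies 1 = 1
((w or w) implies not u) implies ((v implies w) implies w) = 2 implies 1 = 1
w and u = 1 and 0 = 0
u implies v = 0 implies 1 = 2
w implies (u implies v) = 1 implies 2 = 2
(w and u) or (w implies (u implies v)) = 0 or 2 = 2
(((w or w) implies not u) implies ((v implies w) implies w)) implies ((w and u) or (w implies (u implies v))) = 1 implies 2 = 2
w implies u = 1 implies 0 = 1
u implies (w implies u) = 0 implies 1 = 2
w and u = 1 and 0 = 0
not (w and u) = not 0 = 2
(u implies (w implies u)) implies not (w and u) = 2 implies 2 = 2
not ((u implies (w implies u)) implies not (w and u)) = not 2 = 0
((((w or w) implies not u) implies ((v implies w) implies w)) implies ((w and u) or (w implies (u implies v)))) and not ((u implies (w implies u)) implies not (w and u)) = 2 and 0 = 0
(((((u implies u) and w) implies (u and v)) or (not u or not w)) and (((u and (w and u)) implies (u or (w and u))) and (w and ((w implies u) implies v)))) implies (((((w or w) implies not u) implies ((v implies w) implies w)) implies ((w and u) or (w implies (u implies v)))) and not ((u implies (w implies u)) implies not (w and u))) = 1 implies 0 = 1

1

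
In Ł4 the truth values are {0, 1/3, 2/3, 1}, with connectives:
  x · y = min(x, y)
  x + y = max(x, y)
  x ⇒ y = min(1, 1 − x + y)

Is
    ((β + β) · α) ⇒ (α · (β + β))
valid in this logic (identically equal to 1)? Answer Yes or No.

α = 0, β = 0 ↦ 1
α = 0, β = 1/3 ↦ 1
α = 0, β = 2/3 ↦ 1
α = 0, β = 1 ↦ 1
α = 1/3, β = 0 ↦ 1
α = 1/3, β = 1/3 ↦ 1
α = 1/3, β = 2/3 ↦ 1
α = 1/3, β = 1 ↦ 1
α = 2/3, β = 0 ↦ 1
α = 2/3, β = 1/3 ↦ 1
α = 2/3, β = 2/3 ↦ 1
α = 2/3, β = 1 ↦ 1
α = 1, β = 0 ↦ 1
α = 1, β = 1/3 ↦ 1
α = 1, β = 2/3 ↦ 1
α = 1, β = 1 ↦ 1
Every assignment gives a value ≥ 1.

Yes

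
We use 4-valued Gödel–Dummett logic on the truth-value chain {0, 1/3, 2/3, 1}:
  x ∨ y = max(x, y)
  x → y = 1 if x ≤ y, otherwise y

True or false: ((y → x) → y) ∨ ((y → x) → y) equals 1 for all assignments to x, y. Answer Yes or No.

No

Counterexample: take x = 0, y = 0.
y → x = 0 → 0 = 1
(y → x) → y = 1 → 0 = 0
y → x = 0 → 0 = 1
(y → x) → y = 1 → 0 = 0
((y → x) → y) ∨ ((y → x) → y) = 0 ∨ 0 = 0
This gives 0 ≠ 1.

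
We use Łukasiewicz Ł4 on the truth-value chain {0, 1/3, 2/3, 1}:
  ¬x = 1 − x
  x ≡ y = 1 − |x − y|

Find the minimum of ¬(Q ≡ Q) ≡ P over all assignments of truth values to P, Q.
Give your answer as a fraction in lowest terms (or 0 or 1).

Take P = 1, Q = 0:
Q ≡ Q = 0 ≡ 0 = 1
¬(Q ≡ Q) = ¬1 = 0
¬(Q ≡ Q) ≡ P = 0 ≡ 1 = 0
No assignment yields a value below 0, so this is the minimum.

0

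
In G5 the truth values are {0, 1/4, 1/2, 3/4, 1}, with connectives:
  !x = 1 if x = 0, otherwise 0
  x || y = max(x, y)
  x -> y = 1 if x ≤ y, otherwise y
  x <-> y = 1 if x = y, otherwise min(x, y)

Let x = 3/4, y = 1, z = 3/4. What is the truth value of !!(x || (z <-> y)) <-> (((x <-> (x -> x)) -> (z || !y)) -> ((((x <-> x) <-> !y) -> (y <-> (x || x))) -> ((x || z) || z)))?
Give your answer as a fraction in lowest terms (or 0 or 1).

z <-> y = 3/4 <-> 1 = 3/4
x || (z <-> y) = 3/4 || 3/4 = 3/4
!(x || (z <-> y)) = !3/4 = 0
!!(x || (z <-> y)) = !0 = 1
x -> x = 3/4 -> 3/4 = 1
x <-> (x -> x) = 3/4 <-> 1 = 3/4
!y = !1 = 0
z || !y = 3/4 || 0 = 3/4
(x <-> (x -> x)) -> (z || !y) = 3/4 -> 3/4 = 1
x <-> x = 3/4 <-> 3/4 = 1
!y = !1 = 0
(x <-> x) <-> !y = 1 <-> 0 = 0
x || x = 3/4 || 3/4 = 3/4
y <-> (x || x) = 1 <-> 3/4 = 3/4
((x <-> x) <-> !y) -> (y <-> (x || x)) = 0 -> 3/4 = 1
x || z = 3/4 || 3/4 = 3/4
(x || z) || z = 3/4 || 3/4 = 3/4
(((x <-> x) <-> !y) -> (y <-> (x || x))) -> ((x || z) || z) = 1 -> 3/4 = 3/4
((x <-> (x -> x)) -> (z || !y)) -> ((((x <-> x) <-> !y) -> (y <-> (x || x))) -> ((x || z) || z)) = 1 -> 3/4 = 3/4
!!(x || (z <-> y)) <-> (((x <-> (x -> x)) -> (z || !y)) -> ((((x <-> x) <-> !y) -> (y <-> (x || x))) -> ((x || z) || z))) = 1 <-> 3/4 = 3/4

3/4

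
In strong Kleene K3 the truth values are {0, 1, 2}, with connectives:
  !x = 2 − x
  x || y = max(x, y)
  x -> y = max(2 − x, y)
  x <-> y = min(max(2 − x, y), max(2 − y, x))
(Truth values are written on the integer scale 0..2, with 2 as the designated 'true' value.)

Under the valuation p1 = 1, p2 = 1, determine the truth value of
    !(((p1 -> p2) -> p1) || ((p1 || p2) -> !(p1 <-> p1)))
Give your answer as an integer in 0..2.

1

p1 -> p2 = 1 -> 1 = 1
(p1 -> p2) -> p1 = 1 -> 1 = 1
p1 || p2 = 1 || 1 = 1
p1 <-> p1 = 1 <-> 1 = 1
!(p1 <-> p1) = !1 = 1
(p1 || p2) -> !(p1 <-> p1) = 1 -> 1 = 1
((p1 -> p2) -> p1) || ((p1 || p2) -> !(p1 <-> p1)) = 1 || 1 = 1
!(((p1 -> p2) -> p1) || ((p1 || p2) -> !(p1 <-> p1))) = !1 = 1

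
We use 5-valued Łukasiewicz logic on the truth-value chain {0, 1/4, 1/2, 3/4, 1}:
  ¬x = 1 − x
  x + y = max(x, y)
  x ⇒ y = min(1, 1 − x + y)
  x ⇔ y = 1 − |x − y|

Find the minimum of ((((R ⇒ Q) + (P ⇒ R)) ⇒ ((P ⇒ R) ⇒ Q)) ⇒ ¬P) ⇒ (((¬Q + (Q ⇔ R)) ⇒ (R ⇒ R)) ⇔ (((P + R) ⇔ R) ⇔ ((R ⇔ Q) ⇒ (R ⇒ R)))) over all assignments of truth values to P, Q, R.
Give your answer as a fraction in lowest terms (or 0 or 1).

1/2

Take P = 1/2, Q = 0, R = 0:
R ⇒ Q = 0 ⇒ 0 = 1
P ⇒ R = 1/2 ⇒ 0 = 1/2
(R ⇒ Q) + (P ⇒ R) = 1 + 1/2 = 1
P ⇒ R = 1/2 ⇒ 0 = 1/2
(P ⇒ R) ⇒ Q = 1/2 ⇒ 0 = 1/2
((R ⇒ Q) + (P ⇒ R)) ⇒ ((P ⇒ R) ⇒ Q) = 1 ⇒ 1/2 = 1/2
¬P = ¬1/2 = 1/2
(((R ⇒ Q) + (P ⇒ R)) ⇒ ((P ⇒ R) ⇒ Q)) ⇒ ¬P = 1/2 ⇒ 1/2 = 1
¬Q = ¬0 = 1
Q ⇔ R = 0 ⇔ 0 = 1
¬Q + (Q ⇔ R) = 1 + 1 = 1
R ⇒ R = 0 ⇒ 0 = 1
(¬Q + (Q ⇔ R)) ⇒ (R ⇒ R) = 1 ⇒ 1 = 1
P + R = 1/2 + 0 = 1/2
(P + R) ⇔ R = 1/2 ⇔ 0 = 1/2
R ⇔ Q = 0 ⇔ 0 = 1
R ⇒ R = 0 ⇒ 0 = 1
(R ⇔ Q) ⇒ (R ⇒ R) = 1 ⇒ 1 = 1
((P + R) ⇔ R) ⇔ ((R ⇔ Q) ⇒ (R ⇒ R)) = 1/2 ⇔ 1 = 1/2
((¬Q + (Q ⇔ R)) ⇒ (R ⇒ R)) ⇔ (((P + R) ⇔ R) ⇔ ((R ⇔ Q) ⇒ (R ⇒ R))) = 1 ⇔ 1/2 = 1/2
((((R ⇒ Q) + (P ⇒ R)) ⇒ ((P ⇒ R) ⇒ Q)) ⇒ ¬P) ⇒ (((¬Q + (Q ⇔ R)) ⇒ (R ⇒ R)) ⇔ (((P + R) ⇔ R) ⇔ ((R ⇔ Q) ⇒ (R ⇒ R)))) = 1 ⇒ 1/2 = 1/2
No assignment yields a value below 1/2, so this is the minimum.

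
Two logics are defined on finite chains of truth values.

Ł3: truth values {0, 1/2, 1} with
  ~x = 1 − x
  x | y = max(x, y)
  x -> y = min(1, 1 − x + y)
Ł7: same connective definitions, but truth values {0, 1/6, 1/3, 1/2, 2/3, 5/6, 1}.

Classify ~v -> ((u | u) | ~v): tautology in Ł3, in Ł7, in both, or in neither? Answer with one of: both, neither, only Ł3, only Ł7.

both

In Ł3: every assignment gives 1 — tautology.
In Ł7: every assignment gives 1 — tautology.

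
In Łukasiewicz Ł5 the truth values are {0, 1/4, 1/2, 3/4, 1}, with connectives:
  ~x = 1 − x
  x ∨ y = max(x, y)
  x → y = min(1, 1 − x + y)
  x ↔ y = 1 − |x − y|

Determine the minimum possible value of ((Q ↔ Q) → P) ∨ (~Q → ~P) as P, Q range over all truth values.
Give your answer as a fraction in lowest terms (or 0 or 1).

1/2

Take P = 1/2, Q = 0:
Q ↔ Q = 0 ↔ 0 = 1
(Q ↔ Q) → P = 1 → 1/2 = 1/2
~Q = ~0 = 1
~P = ~1/2 = 1/2
~Q → ~P = 1 → 1/2 = 1/2
((Q ↔ Q) → P) ∨ (~Q → ~P) = 1/2 ∨ 1/2 = 1/2
No assignment yields a value below 1/2, so this is the minimum.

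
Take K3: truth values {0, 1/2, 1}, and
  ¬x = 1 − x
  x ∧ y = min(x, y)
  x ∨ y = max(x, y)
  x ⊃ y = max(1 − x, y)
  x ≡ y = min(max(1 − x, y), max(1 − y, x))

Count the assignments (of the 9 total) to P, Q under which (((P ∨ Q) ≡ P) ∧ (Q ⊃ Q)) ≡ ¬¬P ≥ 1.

P = 0, Q = 0 ↦ 0  <
P = 0, Q = 1/2 ↦ 1/2  <
P = 0, Q = 1 ↦ 1  ≥
P = 1/2, Q = 0 ↦ 1/2  <
P = 1/2, Q = 1/2 ↦ 1/2  <
P = 1/2, Q = 1 ↦ 1/2  <
P = 1, Q = 0 ↦ 1  ≥
P = 1, Q = 1/2 ↦ 1/2  <
P = 1, Q = 1 ↦ 1  ≥
So 3 of the 9 assignments meet the threshold.

3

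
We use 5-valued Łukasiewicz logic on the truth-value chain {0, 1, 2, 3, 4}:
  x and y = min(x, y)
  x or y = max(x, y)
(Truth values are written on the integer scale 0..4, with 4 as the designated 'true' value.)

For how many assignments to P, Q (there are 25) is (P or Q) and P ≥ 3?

value 4: 5 assignments (counts)
value 3: 5 assignments (counts)
value 2: 5 assignments
value 1: 5 assignments
value 0: 5 assignments
So 10 of the 25 assignments meet the threshold.

10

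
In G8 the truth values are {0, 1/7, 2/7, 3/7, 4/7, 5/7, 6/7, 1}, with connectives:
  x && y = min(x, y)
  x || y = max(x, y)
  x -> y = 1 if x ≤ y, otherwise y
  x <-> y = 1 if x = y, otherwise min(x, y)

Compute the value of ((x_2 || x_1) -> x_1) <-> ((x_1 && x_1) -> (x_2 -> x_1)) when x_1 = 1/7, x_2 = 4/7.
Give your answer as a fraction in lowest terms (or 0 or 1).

x_2 || x_1 = 4/7 || 1/7 = 4/7
(x_2 || x_1) -> x_1 = 4/7 -> 1/7 = 1/7
x_1 && x_1 = 1/7 && 1/7 = 1/7
x_2 -> x_1 = 4/7 -> 1/7 = 1/7
(x_1 && x_1) -> (x_2 -> x_1) = 1/7 -> 1/7 = 1
((x_2 || x_1) -> x_1) <-> ((x_1 && x_1) -> (x_2 -> x_1)) = 1/7 <-> 1 = 1/7

1/7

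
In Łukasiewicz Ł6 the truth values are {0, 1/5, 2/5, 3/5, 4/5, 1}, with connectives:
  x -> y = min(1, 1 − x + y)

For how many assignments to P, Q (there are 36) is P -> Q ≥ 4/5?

value 1: 21 assignments (counts)
value 4/5: 5 assignments (counts)
value 3/5: 4 assignments
value 2/5: 3 assignments
value 1/5: 2 assignments
value 0: 1 assignment
So 26 of the 36 assignments meet the threshold.

26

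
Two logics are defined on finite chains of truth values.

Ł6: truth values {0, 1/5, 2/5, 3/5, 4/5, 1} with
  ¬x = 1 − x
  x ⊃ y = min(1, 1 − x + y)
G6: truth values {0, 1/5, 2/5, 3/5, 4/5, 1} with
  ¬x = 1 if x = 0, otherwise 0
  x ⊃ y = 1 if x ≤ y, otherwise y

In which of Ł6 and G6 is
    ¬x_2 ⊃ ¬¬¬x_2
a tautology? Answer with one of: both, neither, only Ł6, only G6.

In Ł6: every assignment gives 1 — tautology.
In G6: every assignment gives 1 — tautology.

both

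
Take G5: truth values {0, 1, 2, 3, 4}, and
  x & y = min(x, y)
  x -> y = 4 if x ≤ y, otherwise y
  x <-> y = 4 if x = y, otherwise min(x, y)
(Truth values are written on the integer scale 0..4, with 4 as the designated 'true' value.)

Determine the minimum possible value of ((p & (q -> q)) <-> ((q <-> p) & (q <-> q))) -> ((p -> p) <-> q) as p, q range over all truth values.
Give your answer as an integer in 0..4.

Take p = 0, q = 1:
q -> q = 1 -> 1 = 4
p & (q -> q) = 0 & 4 = 0
q <-> p = 1 <-> 0 = 0
q <-> q = 1 <-> 1 = 4
(q <-> p) & (q <-> q) = 0 & 4 = 0
(p & (q -> q)) <-> ((q <-> p) & (q <-> q)) = 0 <-> 0 = 4
p -> p = 0 -> 0 = 4
(p -> p) <-> q = 4 <-> 1 = 1
((p & (q -> q)) <-> ((q <-> p) & (q <-> q))) -> ((p -> p) <-> q) = 4 -> 1 = 1
No assignment yields a value below 1, so this is the minimum.

1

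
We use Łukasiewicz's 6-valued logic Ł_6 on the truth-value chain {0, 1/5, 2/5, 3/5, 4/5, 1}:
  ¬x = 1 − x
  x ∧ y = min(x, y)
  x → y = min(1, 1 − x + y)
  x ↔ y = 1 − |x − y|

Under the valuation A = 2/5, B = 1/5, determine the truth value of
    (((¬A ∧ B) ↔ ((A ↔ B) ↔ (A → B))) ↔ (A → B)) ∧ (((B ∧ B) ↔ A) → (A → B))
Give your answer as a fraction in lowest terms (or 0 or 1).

¬A = ¬2/5 = 3/5
¬A ∧ B = 3/5 ∧ 1/5 = 1/5
A ↔ B = 2/5 ↔ 1/5 = 4/5
A → B = 2/5 → 1/5 = 4/5
(A ↔ B) ↔ (A → B) = 4/5 ↔ 4/5 = 1
(¬A ∧ B) ↔ ((A ↔ B) ↔ (A → B)) = 1/5 ↔ 1 = 1/5
A → B = 2/5 → 1/5 = 4/5
((¬A ∧ B) ↔ ((A ↔ B) ↔ (A → B))) ↔ (A → B) = 1/5 ↔ 4/5 = 2/5
B ∧ B = 1/5 ∧ 1/5 = 1/5
(B ∧ B) ↔ A = 1/5 ↔ 2/5 = 4/5
A → B = 2/5 → 1/5 = 4/5
((B ∧ B) ↔ A) → (A → B) = 4/5 → 4/5 = 1
(((¬A ∧ B) ↔ ((A ↔ B) ↔ (A → B))) ↔ (A → B)) ∧ (((B ∧ B) ↔ A) → (A → B)) = 2/5 ∧ 1 = 2/5

2/5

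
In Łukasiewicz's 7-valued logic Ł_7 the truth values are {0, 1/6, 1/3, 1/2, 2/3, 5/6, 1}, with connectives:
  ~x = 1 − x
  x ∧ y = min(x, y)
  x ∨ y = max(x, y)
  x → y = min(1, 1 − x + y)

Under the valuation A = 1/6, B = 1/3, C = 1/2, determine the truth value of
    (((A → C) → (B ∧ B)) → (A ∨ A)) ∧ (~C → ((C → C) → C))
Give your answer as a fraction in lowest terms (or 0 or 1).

5/6

A → C = 1/6 → 1/2 = 1
B ∧ B = 1/3 ∧ 1/3 = 1/3
(A → C) → (B ∧ B) = 1 → 1/3 = 1/3
A ∨ A = 1/6 ∨ 1/6 = 1/6
((A → C) → (B ∧ B)) → (A ∨ A) = 1/3 → 1/6 = 5/6
~C = ~1/2 = 1/2
C → C = 1/2 → 1/2 = 1
(C → C) → C = 1 → 1/2 = 1/2
~C → ((C → C) → C) = 1/2 → 1/2 = 1
(((A → C) → (B ∧ B)) → (A ∨ A)) ∧ (~C → ((C → C) → C)) = 5/6 ∧ 1 = 5/6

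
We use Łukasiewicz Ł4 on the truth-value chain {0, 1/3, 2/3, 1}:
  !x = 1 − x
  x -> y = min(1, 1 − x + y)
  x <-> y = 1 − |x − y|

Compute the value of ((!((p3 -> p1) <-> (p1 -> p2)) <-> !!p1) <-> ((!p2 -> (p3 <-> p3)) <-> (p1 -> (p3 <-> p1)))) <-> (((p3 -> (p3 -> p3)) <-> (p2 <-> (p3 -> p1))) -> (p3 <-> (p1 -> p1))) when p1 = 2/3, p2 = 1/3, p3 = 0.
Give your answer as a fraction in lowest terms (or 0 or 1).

p3 -> p1 = 0 -> 2/3 = 1
p1 -> p2 = 2/3 -> 1/3 = 2/3
(p3 -> p1) <-> (p1 -> p2) = 1 <-> 2/3 = 2/3
!((p3 -> p1) <-> (p1 -> p2)) = !2/3 = 1/3
!p1 = !2/3 = 1/3
!!p1 = !1/3 = 2/3
!((p3 -> p1) <-> (p1 -> p2)) <-> !!p1 = 1/3 <-> 2/3 = 2/3
!p2 = !1/3 = 2/3
p3 <-> p3 = 0 <-> 0 = 1
!p2 -> (p3 <-> p3) = 2/3 -> 1 = 1
p3 <-> p1 = 0 <-> 2/3 = 1/3
p1 -> (p3 <-> p1) = 2/3 -> 1/3 = 2/3
(!p2 -> (p3 <-> p3)) <-> (p1 -> (p3 <-> p1)) = 1 <-> 2/3 = 2/3
(!((p3 -> p1) <-> (p1 -> p2)) <-> !!p1) <-> ((!p2 -> (p3 <-> p3)) <-> (p1 -> (p3 <-> p1))) = 2/3 <-> 2/3 = 1
p3 -> p3 = 0 -> 0 = 1
p3 -> (p3 -> p3) = 0 -> 1 = 1
p3 -> p1 = 0 -> 2/3 = 1
p2 <-> (p3 -> p1) = 1/3 <-> 1 = 1/3
(p3 -> (p3 -> p3)) <-> (p2 <-> (p3 -> p1)) = 1 <-> 1/3 = 1/3
p1 -> p1 = 2/3 -> 2/3 = 1
p3 <-> (p1 -> p1) = 0 <-> 1 = 0
((p3 -> (p3 -> p3)) <-> (p2 <-> (p3 -> p1))) -> (p3 <-> (p1 -> p1)) = 1/3 -> 0 = 2/3
((!((p3 -> p1) <-> (p1 -> p2)) <-> !!p1) <-> ((!p2 -> (p3 <-> p3)) <-> (p1 -> (p3 <-> p1)))) <-> (((p3 -> (p3 -> p3)) <-> (p2 <-> (p3 -> p1))) -> (p3 <-> (p1 -> p1))) = 1 <-> 2/3 = 2/3

2/3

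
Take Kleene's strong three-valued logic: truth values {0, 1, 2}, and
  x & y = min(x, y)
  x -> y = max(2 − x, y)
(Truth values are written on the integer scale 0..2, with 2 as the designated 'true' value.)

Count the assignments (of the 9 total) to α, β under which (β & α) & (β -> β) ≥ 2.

1

α = 0, β = 0 ↦ 0  <
α = 0, β = 1 ↦ 0  <
α = 0, β = 2 ↦ 0  <
α = 1, β = 0 ↦ 0  <
α = 1, β = 1 ↦ 1  <
α = 1, β = 2 ↦ 1  <
α = 2, β = 0 ↦ 0  <
α = 2, β = 1 ↦ 1  <
α = 2, β = 2 ↦ 2  ≥
So 1 of the 9 assignments meets the threshold.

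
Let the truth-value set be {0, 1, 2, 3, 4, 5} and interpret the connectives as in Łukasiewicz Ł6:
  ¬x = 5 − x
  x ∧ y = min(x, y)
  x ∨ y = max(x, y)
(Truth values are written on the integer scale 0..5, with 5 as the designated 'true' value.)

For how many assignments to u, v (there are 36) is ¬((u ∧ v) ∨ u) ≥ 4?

12

value 5: 6 assignments (counts)
value 4: 6 assignments (counts)
value 3: 6 assignments
value 2: 6 assignments
value 1: 6 assignments
value 0: 6 assignments
So 12 of the 36 assignments meet the threshold.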